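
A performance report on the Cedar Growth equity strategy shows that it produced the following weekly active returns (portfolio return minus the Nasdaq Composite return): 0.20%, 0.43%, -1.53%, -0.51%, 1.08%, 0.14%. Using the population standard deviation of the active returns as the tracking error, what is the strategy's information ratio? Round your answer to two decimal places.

μ = (0.2 + 0.43 − 1.53 − 0.51 + 1.08 + 0.14) / 6 = -0.0317%
Σ(r − μ)² = (0.2 − (-0.0317))² + (0.43 − (-0.0317))² + (-1.53 − (-0.0317))² + … = 4.0059
σ = √[4.0059 / 6] = 0.8171%
IR = μ / tracking error = -0.0317 / 0.8171 = -0.0388

-0.04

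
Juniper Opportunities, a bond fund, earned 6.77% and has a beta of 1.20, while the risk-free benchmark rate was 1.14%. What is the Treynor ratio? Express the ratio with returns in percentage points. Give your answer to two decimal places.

4.69

Treynor = (Rp − Rf) / β = (6.77% − 1.14%) / 1.20 = 5.63 / 1.20 = 4.6917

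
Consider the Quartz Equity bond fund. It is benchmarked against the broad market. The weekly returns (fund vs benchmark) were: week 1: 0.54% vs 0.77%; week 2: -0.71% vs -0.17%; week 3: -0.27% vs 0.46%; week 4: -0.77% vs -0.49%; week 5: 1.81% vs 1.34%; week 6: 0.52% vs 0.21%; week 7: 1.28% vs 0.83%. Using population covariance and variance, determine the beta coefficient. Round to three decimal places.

1.431

r̄p = 0.3429%,  r̄m = 0.4214%
Cov = Σ(rp − r̄p)(rm − r̄m) / 7 = 0.4822
Var(rm) = Σ(rm − r̄m)² / 7 = 0.3370
β = Cov / Var = 0.4822 / 0.3370 = 1.4309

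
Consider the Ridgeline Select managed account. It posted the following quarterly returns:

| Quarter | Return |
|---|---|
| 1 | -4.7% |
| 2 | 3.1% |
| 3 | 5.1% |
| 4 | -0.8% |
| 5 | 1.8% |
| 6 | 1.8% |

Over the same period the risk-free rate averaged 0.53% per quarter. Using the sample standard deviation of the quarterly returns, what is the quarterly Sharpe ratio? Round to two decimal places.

0.15

r̄ = (-4.7 + 3.1 + 5.1 − 0.8 + 1.8 + 1.8) / 6 = 6.30 / 6 = 1.0500%
Sample std dev = √[58.2150 / 5] = 3.4122%
Sharpe = (r̄ − rf) / σ = (1.0500 − 0.53) / 3.4122 = 0.5200 / 3.4122 = 0.1524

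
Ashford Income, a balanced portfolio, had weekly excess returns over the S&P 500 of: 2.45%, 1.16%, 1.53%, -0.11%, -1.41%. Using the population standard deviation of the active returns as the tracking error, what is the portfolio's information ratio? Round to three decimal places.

0.538

r̄ = (2.45 + 1.16 + 1.53 − 0.11 − 1.41) / 5 = 3.620 / 5 = 0.7240%
Population σ = √[Σ(r − r̄)² / 5] = √[9.0683 / 5] = √1.8137 = 1.3467%
IR = r̄ / tracking error = 0.7240 / 1.3467 = 0.5376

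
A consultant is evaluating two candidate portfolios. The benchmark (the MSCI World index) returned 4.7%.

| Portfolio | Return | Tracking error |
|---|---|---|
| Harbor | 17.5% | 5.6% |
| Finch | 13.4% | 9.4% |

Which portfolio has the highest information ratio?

Harbor: IR = (17.5% − 4.7%) / 5.6% = 2.286
Finch: IR = (13.4% − 4.7%) / 9.4% = 0.926
Highest: Harbor (2.286).

Harbor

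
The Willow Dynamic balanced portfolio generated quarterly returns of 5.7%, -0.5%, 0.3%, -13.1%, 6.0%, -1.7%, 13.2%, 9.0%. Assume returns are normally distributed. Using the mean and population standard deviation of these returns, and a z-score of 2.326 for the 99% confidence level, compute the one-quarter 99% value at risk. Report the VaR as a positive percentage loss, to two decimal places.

Mean return μ = 18.90 / 8 = 2.3625%
Population std dev = √[453.9188 / 8] = 7.5326%
VaR = −(μ − z·σ) = −(2.3625 − 2.326 × 7.5326) = −(-15.1583) = 15.1583%

15.16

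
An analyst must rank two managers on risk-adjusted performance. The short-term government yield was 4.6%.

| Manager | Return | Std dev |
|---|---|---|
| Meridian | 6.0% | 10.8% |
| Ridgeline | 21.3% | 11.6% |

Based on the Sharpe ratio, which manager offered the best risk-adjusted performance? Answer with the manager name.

Ridgeline

Meridian: Sharpe ratio = (6.0% − 4.6%) / 10.8% = 0.130
Ridgeline: Sharpe ratio = (21.3% − 4.6%) / 11.6% = 1.440
Highest: Ridgeline (1.440).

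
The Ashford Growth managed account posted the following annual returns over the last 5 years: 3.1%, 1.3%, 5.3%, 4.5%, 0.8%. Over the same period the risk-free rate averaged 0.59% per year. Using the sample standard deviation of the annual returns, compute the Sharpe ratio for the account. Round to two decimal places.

1.23

r̄ = (3.1 + 1.3 + 5.3 + 4.5 + 0.8) / 5 = 15.00 / 5 = 3.0000%
Σ(r − r̄)² = (3.1 − 3.0000)² + (1.3 − 3.0000)² + (5.3 − 3.0000)² + … = 15.2800
σ = √[15.2800 / 4] = 1.9545%
Sharpe = (r̄ − rf) / σ = (3.0000 − 0.59) / 1.9545 = 2.4100 / 1.9545 = 1.2331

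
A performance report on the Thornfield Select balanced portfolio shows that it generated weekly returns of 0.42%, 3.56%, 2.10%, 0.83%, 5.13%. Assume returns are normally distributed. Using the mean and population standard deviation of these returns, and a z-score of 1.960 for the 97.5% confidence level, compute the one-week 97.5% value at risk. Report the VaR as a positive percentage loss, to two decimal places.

r̄ = (0.42 + 3.56 + 2.1 + 0.83 + 5.13) / 5 = 2.4080%
Population σ = √[Σ(r − r̄)² / 5] = √[15.2735 / 5] = √3.0547 = 1.7478%
VaR = −(r̄ − z·σ) = −(2.4080 − 1.960 × 1.7478) = −(-1.0177) = 1.0177%

1.02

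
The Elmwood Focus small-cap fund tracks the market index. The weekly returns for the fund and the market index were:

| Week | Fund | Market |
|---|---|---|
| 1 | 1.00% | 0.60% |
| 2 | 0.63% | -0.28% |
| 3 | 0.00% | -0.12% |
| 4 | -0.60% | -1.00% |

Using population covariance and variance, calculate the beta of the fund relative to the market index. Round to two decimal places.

r̄p = 0.2575%,  r̄m = -0.2000%
Cov = Σ(rp − r̄p)(rm − r̄m) / 4 = 0.3074
Var(rm) = Σ(rm − r̄m)² / 4 = 0.3232
β = Cov / Var = 0.3074 / 0.3232 = 0.9511

0.95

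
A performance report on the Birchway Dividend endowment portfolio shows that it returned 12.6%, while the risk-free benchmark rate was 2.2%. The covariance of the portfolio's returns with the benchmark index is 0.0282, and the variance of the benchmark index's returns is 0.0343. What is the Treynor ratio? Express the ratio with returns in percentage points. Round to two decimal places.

12.65

β = Cov / Var = 0.0282 / 0.0343 = 0.8222
Treynor = (Rp − Rf) / β = (12.6% − 2.2%) / 0.8222 = 10.40 / 0.8222 = 12.6490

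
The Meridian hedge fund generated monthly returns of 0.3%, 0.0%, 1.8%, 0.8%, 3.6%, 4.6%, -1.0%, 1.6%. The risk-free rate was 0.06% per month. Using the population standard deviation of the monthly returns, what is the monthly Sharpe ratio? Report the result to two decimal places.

0.80

Mean return r̄ = 11.70 / 8 = 1.4625%
Population σ = √[Σ(r − r̄)² / 8] = √[24.5388 / 8] = √3.0674 = 1.7514%
Sharpe = (r̄ − rf) / σ = (1.4625 − 0.06) / 1.7514 = 1.4025 / 1.7514 = 0.8008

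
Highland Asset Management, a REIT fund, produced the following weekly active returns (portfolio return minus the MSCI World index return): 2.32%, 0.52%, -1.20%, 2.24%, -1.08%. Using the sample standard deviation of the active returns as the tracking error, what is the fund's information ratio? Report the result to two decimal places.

μ = (2.32 + 0.52 − 1.2 + 2.24 − 1.08) / 5 = 2.800 / 5 = 0.5600%
Σ(r − μ)² = (2.32 − 0.5600)² + (0.52 − 0.5600)² + (-1.2 − 0.5600)² + … = 11.7088
σ = √[11.7088 / 4] = 1.7109%
IR = μ / tracking error = 0.5600 / 1.7109 = 0.3273

0.33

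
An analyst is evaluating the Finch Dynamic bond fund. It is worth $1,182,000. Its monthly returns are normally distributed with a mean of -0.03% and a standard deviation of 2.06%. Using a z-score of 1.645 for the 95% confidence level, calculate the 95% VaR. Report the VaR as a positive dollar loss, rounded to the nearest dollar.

$40,409

Return at the 95% tail: μ − z·σ = -0.03% − 1.645 × 2.06% = -0.03 − 3.3887 = -3.4187%
VaR = −(-3.4187%) × $1,182,000 = 3.4187% × $1,182,000 = $40,409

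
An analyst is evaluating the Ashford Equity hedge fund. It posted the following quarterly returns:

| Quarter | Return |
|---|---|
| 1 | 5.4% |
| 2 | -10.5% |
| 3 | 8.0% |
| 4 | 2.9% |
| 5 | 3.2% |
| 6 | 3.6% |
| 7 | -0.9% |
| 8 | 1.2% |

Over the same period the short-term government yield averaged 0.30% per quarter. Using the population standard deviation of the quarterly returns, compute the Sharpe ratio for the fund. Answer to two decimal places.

0.25

μ = (5.4 − 10.5 + 8 + 2.9 + 3.2 + 3.6 − 0.9 + 1.2) / 8 = 12.90 / 8 = 1.6125%
Population std dev = √[216.4688 / 8] = 5.2018%
Sharpe = (μ − rf) / σ = (1.6125 − 0.3) / 5.2018 = 1.3125 / 5.2018 = 0.2523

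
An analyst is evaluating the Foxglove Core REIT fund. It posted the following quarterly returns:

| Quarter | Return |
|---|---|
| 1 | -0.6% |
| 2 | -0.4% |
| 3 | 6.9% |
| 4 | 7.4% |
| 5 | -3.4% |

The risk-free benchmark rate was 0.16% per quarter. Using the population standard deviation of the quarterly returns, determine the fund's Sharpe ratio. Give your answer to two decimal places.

μ = (-0.6 − 0.4 + 6.9 + 7.4 − 3.4) / 5 = 1.9800%
Population std dev = √[94.8480 / 5] = 4.3554%
Sharpe = (μ − rf) / σ = (1.9800 − 0.16) / 4.3554 = 1.8200 / 4.3554 = 0.4179

0.42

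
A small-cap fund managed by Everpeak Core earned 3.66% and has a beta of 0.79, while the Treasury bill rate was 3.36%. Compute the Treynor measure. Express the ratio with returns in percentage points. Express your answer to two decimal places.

0.38

Treynor = (Rp − Rf) / β = (3.66% − 3.36%) / 0.79 = 0.30 / 0.79 = 0.3797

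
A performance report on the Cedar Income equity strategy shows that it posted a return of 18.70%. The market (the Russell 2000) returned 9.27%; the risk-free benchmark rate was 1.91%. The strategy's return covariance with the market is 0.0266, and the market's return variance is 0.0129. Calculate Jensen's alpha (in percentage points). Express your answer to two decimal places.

1.61

β = Cov / Var = 0.0266 / 0.0129 = 2.0620
E[R] = Rf + β(Rm − Rf) = 1.91% + 2.0620 × (9.27% − 1.91%) = 17.0863%
α = Rp − E[R] = 18.70% − 17.0863% = 1.6137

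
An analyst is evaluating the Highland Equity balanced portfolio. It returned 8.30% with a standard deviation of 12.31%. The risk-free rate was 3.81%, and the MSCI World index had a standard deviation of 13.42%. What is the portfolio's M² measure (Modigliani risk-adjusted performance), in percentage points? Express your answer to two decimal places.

8.70

Sharpe = (Rp − Rf) / σp = (8.30% − 3.81%) / 12.31% = 0.3647
M² = Rf + Sharpe × σm = 3.81% + 0.3647 × 13.42% = 8.7043%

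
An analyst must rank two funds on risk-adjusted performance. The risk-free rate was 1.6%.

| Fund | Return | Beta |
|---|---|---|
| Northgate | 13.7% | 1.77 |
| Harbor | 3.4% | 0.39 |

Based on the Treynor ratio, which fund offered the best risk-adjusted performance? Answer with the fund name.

Northgate

Northgate: Treynor = (13.7% − 1.6%) / 1.77 = 6.836
Harbor: Treynor = (3.4% − 1.6%) / 0.39 = 4.615
Highest: Northgate (6.836).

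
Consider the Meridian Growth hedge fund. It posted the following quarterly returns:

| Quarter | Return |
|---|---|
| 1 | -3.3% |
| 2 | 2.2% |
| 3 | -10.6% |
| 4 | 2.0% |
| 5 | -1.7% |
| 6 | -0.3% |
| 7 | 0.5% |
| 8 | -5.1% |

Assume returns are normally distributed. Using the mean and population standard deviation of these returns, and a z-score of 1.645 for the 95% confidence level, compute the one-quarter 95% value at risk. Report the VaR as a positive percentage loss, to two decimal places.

8.62

μ = (-3.3 + 2.2 − 10.6 + 2 − 1.7 − 0.3 + 0.5 − 5.1) / 8 = -2.0375%
Σ(r − μ)² = (-3.3 − (-2.0375))² + (2.2 − (-2.0375))² + … = 128.1188
σ = √[128.1188 / 8] = 4.0019%
VaR = −(μ − z·σ) = −(-2.0375 − 1.645 × 4.0019) = −(-8.6206) = 8.6206%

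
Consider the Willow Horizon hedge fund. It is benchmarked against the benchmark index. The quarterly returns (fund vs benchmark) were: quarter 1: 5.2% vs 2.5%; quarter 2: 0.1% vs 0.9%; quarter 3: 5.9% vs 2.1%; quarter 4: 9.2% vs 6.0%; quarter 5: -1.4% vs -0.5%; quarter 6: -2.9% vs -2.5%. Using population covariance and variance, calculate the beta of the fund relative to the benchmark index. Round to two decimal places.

r̄p = 2.6833%,  r̄m = 1.4167%
Cov = Σ(rp − r̄p)(rm − r̄m) / 6 = 10.9703
Var(rm) = Σ(rm − r̄m)² / 6 = 6.9881
β = Cov / Var = 10.9703 / 6.9881 = 1.5699

1.57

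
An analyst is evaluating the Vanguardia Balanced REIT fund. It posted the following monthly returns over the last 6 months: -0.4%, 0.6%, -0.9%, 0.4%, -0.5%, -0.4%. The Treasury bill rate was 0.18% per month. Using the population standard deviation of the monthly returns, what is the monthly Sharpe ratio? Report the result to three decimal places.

Mean return r̄ = -1.20 / 6 = -0.2000%
Σ(r − r̄)² = 1.6600; population σ = √(1.6600/6) = 0.5260%
Sharpe = (r̄ − rf) / σ = (-0.2000 − 0.18) / 0.5260 = -0.3800 / 0.5260 = -0.7224

-0.722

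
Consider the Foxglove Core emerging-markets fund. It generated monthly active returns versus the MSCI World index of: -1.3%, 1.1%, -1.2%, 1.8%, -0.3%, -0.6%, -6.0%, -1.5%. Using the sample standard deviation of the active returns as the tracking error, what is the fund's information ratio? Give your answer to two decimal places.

μ = (-1.3 + 1.1 − 1.2 + 1.8 − 0.3 − 0.6 − 6 − 1.5) / 8 = -1.0000%
Σ(r − μ)² = (-1.3 − (-1.0000))² + (1.1 − (-1.0000))² + … = 38.2800
sample σ = √(38.2800 / 7) = √5.4686 = 2.3385%
IR = μ / tracking error = -1.0000 / 2.3385 = -0.4276

-0.43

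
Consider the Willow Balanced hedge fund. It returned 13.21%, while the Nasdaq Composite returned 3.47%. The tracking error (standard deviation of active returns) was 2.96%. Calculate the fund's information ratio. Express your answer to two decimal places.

IR = (Rp − Rb) / TE = (13.21% − 3.47%) / 2.96% = 9.74% / 2.96% = 3.2905

3.29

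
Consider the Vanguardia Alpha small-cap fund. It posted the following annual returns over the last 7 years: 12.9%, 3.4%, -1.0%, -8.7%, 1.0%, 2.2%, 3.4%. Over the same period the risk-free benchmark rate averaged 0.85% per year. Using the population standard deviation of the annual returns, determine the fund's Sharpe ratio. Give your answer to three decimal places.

r̄ = (12.9 + 3.4 − 1 − 8.7 + 1 + 2.2 + 3.4) / 7 = 1.8857%
Σ(r − r̄)² = 247.1686; population σ = √(247.1686/7) = 5.9422%
Sharpe = (r̄ − rf) / σ = (1.8857 − 0.85) / 5.9422 = 1.0357 / 5.9422 = 0.1743

0.174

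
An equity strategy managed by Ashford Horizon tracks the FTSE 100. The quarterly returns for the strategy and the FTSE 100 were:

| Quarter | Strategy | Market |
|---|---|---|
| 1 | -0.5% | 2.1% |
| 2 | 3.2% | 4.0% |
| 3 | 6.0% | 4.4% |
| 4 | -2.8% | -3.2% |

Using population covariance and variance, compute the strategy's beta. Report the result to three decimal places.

r̄p = 1.4750%,  r̄m = 1.8250%
Cov = Σ(rp − r̄p)(rm − r̄m) / 4 = 9.0856
Var(rm) = Σ(rm − r̄m)² / 4 = 9.1719
β = Cov / Var = 9.0856 / 9.1719 = 0.9906

0.991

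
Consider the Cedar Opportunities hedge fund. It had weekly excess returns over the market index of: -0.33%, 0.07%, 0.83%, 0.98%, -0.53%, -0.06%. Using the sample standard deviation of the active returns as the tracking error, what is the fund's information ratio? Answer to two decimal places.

0.26

Mean return μ = 0.960 / 6 = 0.1600%
Σ(r − μ)² = 1.8940; sample σ = √(1.8940/5) = 0.6155%
IR = μ / tracking error = 0.1600 / 0.6155 = 0.2600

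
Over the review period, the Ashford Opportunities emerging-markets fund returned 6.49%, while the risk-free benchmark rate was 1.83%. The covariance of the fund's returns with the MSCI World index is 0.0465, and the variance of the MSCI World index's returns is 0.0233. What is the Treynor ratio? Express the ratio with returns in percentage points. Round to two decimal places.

β = Cov / Var = 0.0465 / 0.0233 = 1.9957
Treynor = (Rp − Rf) / β = (6.49% − 1.83%) / 1.9957 = 4.66 / 1.9957 = 2.3350

2.34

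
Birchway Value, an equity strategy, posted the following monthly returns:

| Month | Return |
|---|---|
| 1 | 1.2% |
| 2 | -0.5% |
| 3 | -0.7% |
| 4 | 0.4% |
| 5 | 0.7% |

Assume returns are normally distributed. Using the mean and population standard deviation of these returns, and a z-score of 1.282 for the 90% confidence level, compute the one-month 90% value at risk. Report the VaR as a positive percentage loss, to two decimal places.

μ = (1.2 − 0.5 − 0.7 + 0.4 + 0.7) / 5 = 0.2200%
Population std dev = √[2.5880 / 5] = 0.7194%
VaR = −(μ − z·σ) = −(0.2200 − 1.282 × 0.7194) = −(-0.7023) = 0.7023%

0.70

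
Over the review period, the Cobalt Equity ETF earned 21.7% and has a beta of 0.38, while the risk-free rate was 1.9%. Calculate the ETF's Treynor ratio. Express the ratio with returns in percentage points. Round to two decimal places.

52.11

Treynor = (Rp − Rf) / β = (21.7% − 1.9%) / 0.38 = 19.80 / 0.38 = 52.1053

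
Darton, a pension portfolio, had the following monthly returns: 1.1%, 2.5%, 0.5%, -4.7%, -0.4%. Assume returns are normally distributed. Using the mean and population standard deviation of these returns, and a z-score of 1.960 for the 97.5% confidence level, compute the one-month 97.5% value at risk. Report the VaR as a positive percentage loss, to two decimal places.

r̄ = (1.1 + 2.5 + 0.5 − 4.7 − 0.4) / 5 = -1.00 / 5 = -0.2000%
Σ(r − r̄)² = (1.1 − (-0.2000))² + (2.5 − (-0.2000))² + … = 29.7600
σ = √[29.7600 / 5] = 2.4397%
VaR = −(r̄ − z·σ) = −(-0.2000 − 1.960 × 2.4397) = −(-4.9818) = 4.9818%

4.98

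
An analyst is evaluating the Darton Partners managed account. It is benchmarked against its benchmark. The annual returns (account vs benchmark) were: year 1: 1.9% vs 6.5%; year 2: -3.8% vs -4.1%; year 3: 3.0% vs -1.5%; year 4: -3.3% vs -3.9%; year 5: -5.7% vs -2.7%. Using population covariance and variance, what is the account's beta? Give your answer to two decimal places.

r̄p = -1.5800%,  r̄m = -1.1400%
Cov = Σ(rp − r̄p)(rm − r̄m) / 5 = 8.5368
Var(rm) = Σ(rm − r̄m)² / 5 = 15.4624
β = Cov / Var = 8.5368 / 15.4624 = 0.5521

0.55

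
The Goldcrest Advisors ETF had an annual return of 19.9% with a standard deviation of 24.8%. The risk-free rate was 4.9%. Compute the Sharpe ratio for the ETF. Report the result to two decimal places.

0.60

Sharpe = (Rp − Rf) / σp = (19.9% − 4.9%) / 24.8% = 15.00% / 24.8% = 0.6048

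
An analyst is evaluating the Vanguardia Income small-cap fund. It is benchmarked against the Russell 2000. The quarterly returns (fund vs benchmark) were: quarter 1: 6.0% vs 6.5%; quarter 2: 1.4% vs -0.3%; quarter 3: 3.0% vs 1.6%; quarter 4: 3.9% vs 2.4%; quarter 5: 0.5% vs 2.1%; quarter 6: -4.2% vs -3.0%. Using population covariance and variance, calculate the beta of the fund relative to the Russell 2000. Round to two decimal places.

r̄p = 1.7667%,  r̄m = 1.5500%
Cov = Σ(rp − r̄p)(rm − r̄m) / 6 = 8.3267
Var(rm) = Σ(rm − r̄m)² / 6 = 8.2758
β = Cov / Var = 8.3267 / 8.2758 = 1.0062

1.01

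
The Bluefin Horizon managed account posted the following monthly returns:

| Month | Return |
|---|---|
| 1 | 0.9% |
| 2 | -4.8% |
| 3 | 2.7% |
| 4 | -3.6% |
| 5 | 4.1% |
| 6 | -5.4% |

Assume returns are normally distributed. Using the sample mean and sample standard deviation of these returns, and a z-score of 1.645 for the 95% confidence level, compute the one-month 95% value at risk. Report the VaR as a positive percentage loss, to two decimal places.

r̄ = (0.9 − 4.8 + 2.7 − 3.6 + 4.1 − 5.4) / 6 = -6.10 / 6 = -1.0167%
Σ(r − r̄)² = 83.8683; sample σ = √(83.8683/5) = 4.0956%
VaR = −(r̄ − z·σ) = −(-1.0167 − 1.645 × 4.0956) = −(-7.7540) = 7.7540%

7.75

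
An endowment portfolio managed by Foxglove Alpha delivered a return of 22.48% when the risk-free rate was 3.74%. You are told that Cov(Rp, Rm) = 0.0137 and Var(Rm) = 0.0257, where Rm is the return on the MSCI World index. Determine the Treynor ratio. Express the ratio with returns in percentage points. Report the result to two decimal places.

β = Cov / Var = 0.0137 / 0.0257 = 0.5331
Treynor = (Rp − Rf) / β = (22.48% − 3.74%) / 0.5331 = 18.74 / 0.5331 = 35.1529

35.15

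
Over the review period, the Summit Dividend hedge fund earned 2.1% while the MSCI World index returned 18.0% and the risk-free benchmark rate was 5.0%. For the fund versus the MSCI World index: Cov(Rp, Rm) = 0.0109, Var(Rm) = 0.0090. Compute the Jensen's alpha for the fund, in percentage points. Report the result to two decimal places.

β = Cov / Var = 0.0109 / 0.0090 = 1.2111
E[R] = Rf + β(Rm − Rf) = 5.0% + 1.2111 × (18.0% − 5.0%) = 20.7443%
α = Rp − E[R] = 2.1% − 20.7443% = -18.6443

-18.64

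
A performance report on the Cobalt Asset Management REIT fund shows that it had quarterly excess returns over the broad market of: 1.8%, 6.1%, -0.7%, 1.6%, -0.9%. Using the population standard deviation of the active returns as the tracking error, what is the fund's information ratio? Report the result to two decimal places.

0.63

Mean return μ = 7.90 / 5 = 1.5800%
Σ(r − μ)² = (1.8 − 1.5800)² + (6.1 − 1.5800)² + … = 31.8280
σ = √[31.8280 / 5] = 2.5230%
IR = μ / tracking error = 1.5800 / 2.5230 = 0.6262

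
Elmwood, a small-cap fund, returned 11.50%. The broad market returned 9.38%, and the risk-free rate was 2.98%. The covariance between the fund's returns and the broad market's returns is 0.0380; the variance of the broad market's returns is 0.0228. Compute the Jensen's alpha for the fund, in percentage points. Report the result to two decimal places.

β = Cov / Var = 0.0380 / 0.0228 = 1.6667
E[R] = Rf + β(Rm − Rf) = 2.98% + 1.6667 × (9.38% − 2.98%) = 13.6469%
α = Rp − E[R] = 11.50% − 13.6469% = -2.1469

-2.15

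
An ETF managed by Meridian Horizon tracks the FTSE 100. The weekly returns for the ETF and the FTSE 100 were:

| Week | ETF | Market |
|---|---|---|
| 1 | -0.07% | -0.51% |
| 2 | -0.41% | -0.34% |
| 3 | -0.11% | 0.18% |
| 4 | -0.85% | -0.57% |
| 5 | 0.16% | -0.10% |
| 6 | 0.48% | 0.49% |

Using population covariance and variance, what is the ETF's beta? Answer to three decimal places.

0.864

r̄p = -0.1333%,  r̄m = -0.1417%
Cov = Σ(rp − r̄p)(rm − r̄m) / 6 = 0.1243
Var(rm) = Σ(rm − r̄m)² / 6 = 0.1438
β = Cov / Var = 0.1243 / 0.1438 = 0.8644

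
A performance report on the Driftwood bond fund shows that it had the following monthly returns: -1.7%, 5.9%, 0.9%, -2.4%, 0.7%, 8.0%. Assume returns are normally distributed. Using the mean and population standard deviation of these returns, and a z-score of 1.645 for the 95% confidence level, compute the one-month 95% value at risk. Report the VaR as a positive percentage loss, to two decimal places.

Mean return μ = 11.40 / 6 = 1.9000%
Σ(r − μ)² = (-1.7 − 1.9000)² + (5.9 − 1.9000)² + … = 87.1000
σ = √[87.1000 / 6] = 3.8101%
VaR = −(μ − z·σ) = −(1.9000 − 1.645 × 3.8101) = −(-4.3676) = 4.3676%

4.37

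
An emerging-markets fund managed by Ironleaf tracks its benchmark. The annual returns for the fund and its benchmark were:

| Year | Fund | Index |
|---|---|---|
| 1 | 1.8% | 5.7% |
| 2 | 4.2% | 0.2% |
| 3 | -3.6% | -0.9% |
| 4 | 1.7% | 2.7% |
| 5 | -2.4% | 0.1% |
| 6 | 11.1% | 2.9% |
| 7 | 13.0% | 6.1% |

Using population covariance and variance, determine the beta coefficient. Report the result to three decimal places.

1.486

r̄p = 3.6857%,  r̄m = 2.4000%
Cov = Σ(rp − r̄p)(rm − r̄m) / 7 = 9.7514
Var(rm) = Σ(rm − r̄m)² / 7 = 6.5629
β = Cov / Var = 9.7514 / 6.5629 = 1.4858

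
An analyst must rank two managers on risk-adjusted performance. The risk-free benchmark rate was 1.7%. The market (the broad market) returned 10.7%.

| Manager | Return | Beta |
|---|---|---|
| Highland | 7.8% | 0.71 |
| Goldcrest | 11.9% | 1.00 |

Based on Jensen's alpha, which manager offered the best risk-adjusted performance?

Goldcrest

Highland: α = 7.8% − [1.7% + 0.71 × (10.7% − 1.7%)] = -0.290
Goldcrest: α = 11.9% − [1.7% + 1.00 × (10.7% − 1.7%)] = 1.200
Highest: Goldcrest (1.200).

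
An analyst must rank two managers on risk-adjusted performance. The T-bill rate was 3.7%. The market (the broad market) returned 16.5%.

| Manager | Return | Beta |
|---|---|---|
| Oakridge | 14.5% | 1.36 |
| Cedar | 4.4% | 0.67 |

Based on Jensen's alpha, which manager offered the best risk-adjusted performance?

Oakridge

Oakridge: α = 14.5% − [3.7% + 1.36 × (16.5% − 3.7%)] = -6.608
Cedar: α = 4.4% − [3.7% + 0.67 × (16.5% − 3.7%)] = -7.876
Highest: Oakridge (-6.608).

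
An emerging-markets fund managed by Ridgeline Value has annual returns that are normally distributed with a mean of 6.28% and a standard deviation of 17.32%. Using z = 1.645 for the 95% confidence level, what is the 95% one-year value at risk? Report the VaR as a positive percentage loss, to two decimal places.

VaR (as % loss) = −(μ − z·σ) = −(6.28% − 1.645 × 17.32%) = −(-22.2114%) = 22.2114%

22.21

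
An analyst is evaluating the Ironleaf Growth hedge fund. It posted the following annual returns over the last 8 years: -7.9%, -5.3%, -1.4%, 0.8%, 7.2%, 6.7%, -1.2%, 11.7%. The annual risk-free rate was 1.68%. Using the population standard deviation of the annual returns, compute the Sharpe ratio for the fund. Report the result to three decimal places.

-0.057

μ = (-7.9 − 5.3 − 1.4 + 0.8 + 7.2 + 6.7 − 1.2 + 11.7) / 8 = 10.60 / 8 = 1.3250%
Population std dev = √[314.1150 / 8] = 6.2661%
Sharpe = (μ − rf) / σ = (1.3250 − 1.68) / 6.2661 = -0.3550 / 6.2661 = -0.0567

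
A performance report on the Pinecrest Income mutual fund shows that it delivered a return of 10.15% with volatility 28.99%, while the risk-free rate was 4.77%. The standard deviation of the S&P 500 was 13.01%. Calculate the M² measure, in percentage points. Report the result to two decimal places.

7.18

Sharpe = (Rp − Rf) / σp = (10.15% − 4.77%) / 28.99% = 0.1856
M² = Rf + Sharpe × σm = 4.77% + 0.1856 × 13.01% = 7.1847%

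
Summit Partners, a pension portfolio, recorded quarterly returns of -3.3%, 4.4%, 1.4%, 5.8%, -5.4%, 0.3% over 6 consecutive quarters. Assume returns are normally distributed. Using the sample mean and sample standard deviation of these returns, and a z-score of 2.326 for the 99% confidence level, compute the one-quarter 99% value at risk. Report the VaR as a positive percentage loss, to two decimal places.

Mean return r̄ = 3.20 / 6 = 0.5333%
Sample std dev = √[93.3933 / 5] = 4.3219%
VaR = −(r̄ − z·σ) = −(0.5333 − 2.326 × 4.3219) = −(-9.5194) = 9.5194%

9.52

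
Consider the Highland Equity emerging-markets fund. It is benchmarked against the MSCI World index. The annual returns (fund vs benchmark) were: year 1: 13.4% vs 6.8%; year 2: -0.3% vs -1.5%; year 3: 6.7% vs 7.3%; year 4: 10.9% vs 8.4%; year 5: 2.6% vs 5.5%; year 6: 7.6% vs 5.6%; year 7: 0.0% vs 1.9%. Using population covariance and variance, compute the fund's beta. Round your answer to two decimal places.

1.25

r̄p = 5.8429%,  r̄m = 4.8571%
Cov = Σ(rp − r̄p)(rm − r̄m) / 7 = 12.8918
Var(rm) = Σ(rm − r̄m)² / 7 = 10.3453
β = Cov / Var = 12.8918 / 10.3453 = 1.2462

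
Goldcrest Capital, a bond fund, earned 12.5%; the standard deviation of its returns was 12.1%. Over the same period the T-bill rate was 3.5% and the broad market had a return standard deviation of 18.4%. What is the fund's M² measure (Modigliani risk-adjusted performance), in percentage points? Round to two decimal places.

17.19

Sharpe = (Rp − Rf) / σp = (12.5% − 3.5%) / 12.1% = 0.7438
M² = Rf + Sharpe × σm = 3.5% + 0.7438 × 18.4% = 17.1859%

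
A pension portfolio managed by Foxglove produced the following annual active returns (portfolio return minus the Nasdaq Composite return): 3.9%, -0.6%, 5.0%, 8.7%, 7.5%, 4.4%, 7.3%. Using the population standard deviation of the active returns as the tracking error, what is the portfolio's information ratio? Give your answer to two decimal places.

μ = (3.9 − 0.6 + 5 + 8.7 + 7.5 + 4.4 + 7.3) / 7 = 5.1714%
Population σ = √[Σ(r − μ)² / 7] = √[57.9543 / 7] = √8.2792 = 2.8774%
IR = μ / tracking error = 5.1714 / 2.8774 = 1.7972

1.80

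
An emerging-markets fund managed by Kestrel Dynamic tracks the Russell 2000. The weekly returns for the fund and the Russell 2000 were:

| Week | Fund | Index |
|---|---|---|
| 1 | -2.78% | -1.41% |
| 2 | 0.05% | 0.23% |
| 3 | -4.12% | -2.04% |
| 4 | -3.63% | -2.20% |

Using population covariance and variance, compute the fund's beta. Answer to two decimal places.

1.66

r̄p = -2.6200%,  r̄m = -1.3550%
Cov = Σ(rp − r̄p)(rm − r̄m) / 4 = 1.5304
Var(rm) = Σ(rm − r̄m)² / 4 = 0.9246
β = Cov / Var = 1.5304 / 0.9246 = 1.6552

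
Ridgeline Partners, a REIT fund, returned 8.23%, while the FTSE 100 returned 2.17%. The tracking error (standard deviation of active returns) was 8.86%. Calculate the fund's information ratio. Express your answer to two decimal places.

IR = (Rp − Rb) / TE = (8.23% − 2.17%) / 8.86% = 6.06% / 8.86% = 0.6840

0.68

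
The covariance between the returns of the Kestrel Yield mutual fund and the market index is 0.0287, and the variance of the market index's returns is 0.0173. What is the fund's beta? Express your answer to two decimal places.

1.66

β = Cov(Rp, Rm) / Var(Rm) = 0.0287 / 0.0173 = 1.6590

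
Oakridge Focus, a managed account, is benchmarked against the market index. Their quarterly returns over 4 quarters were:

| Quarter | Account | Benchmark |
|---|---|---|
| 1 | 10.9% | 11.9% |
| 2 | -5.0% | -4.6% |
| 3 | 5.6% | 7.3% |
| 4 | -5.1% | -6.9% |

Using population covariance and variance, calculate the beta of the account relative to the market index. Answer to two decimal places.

0.87

r̄p = 1.6000%,  r̄m = 1.9250%
Cov = Σ(rp − r̄p)(rm − r̄m) / 4 = 54.1150
Var(rm) = Σ(rm − r̄m)² / 4 = 62.2119
β = Cov / Var = 54.1150 / 62.2119 = 0.8698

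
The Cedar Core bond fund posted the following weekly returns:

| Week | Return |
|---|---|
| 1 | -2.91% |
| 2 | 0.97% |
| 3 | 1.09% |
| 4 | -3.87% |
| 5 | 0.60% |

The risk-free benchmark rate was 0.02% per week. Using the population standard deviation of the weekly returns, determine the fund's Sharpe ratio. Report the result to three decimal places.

-0.398

Mean return r̄ = -4.120 / 5 = -0.8240%
Σ(r − r̄)² = (-2.91 − (-0.8240))² + (0.97 − (-0.8240))² + (1.09 − (-0.8240))² + … = 22.5391
σ = √[22.5391 / 5] = 2.1232%
Sharpe = (r̄ − rf) / σ = (-0.8240 − 0.02) / 2.1232 = -0.8440 / 2.1232 = -0.3975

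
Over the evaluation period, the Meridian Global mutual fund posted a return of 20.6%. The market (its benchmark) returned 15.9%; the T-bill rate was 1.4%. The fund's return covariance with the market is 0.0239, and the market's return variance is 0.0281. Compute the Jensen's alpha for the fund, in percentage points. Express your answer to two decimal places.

β = Cov / Var = 0.0239 / 0.0281 = 0.8505
E[R] = Rf + β(Rm − Rf) = 1.4% + 0.8505 × (15.9% − 1.4%) = 13.7323%
α = Rp − E[R] = 20.6% − 13.7323% = 6.8677

6.87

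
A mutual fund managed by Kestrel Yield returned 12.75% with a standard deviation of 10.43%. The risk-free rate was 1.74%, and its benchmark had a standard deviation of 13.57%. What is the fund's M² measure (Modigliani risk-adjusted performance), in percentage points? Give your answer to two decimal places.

16.06

Sharpe = (Rp − Rf) / σp = (12.75% − 1.74%) / 10.43% = 1.0556
M² = Rf + Sharpe × σm = 1.74% + 1.0556 × 13.57% = 16.0645%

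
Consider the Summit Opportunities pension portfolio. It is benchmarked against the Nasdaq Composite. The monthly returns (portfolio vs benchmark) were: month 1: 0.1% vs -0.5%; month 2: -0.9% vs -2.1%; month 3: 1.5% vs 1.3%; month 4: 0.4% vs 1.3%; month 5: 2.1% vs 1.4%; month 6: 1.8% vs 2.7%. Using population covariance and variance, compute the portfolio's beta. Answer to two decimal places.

0.60

r̄p = 0.8333%,  r̄m = 0.6833%
Cov = Σ(rp − r̄p)(rm − r̄m) / 6 = 1.4489
Var(rm) = Σ(rm − r̄m)² / 6 = 2.4147
β = Cov / Var = 1.4489 / 2.4147 = 0.6000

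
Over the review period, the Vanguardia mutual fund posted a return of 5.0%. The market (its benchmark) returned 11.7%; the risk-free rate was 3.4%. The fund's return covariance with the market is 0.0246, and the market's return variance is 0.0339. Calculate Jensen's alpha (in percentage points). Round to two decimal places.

-4.42

β = Cov / Var = 0.0246 / 0.0339 = 0.7257
E[R] = Rf + β(Rm − Rf) = 3.4% + 0.7257 × (11.7% − 3.4%) = 9.4233%
α = Rp − E[R] = 5.0% − 9.4233% = -4.4233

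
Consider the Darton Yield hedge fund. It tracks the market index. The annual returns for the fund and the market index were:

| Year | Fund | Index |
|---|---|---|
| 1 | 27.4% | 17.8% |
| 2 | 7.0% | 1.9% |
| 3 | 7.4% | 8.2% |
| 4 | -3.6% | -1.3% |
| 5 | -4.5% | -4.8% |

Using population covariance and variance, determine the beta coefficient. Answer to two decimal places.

1.39

r̄p = 6.7400%,  r̄m = 4.3600%
Cov = Σ(rp − r̄p)(rm − r̄m) / 5 = 88.2096
Var(rm) = Σ(rm − r̄m)² / 5 = 63.4744
β = Cov / Var = 88.2096 / 63.4744 = 1.3897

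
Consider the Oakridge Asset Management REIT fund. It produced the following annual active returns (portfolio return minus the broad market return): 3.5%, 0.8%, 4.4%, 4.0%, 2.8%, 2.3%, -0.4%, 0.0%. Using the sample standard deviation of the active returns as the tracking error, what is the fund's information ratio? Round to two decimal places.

r̄ = (3.5 + 0.8 + 4.4 + 4 + 2.8 + 2.3 − 0.4 + 0) / 8 = 2.1750%
Sample σ = √[Σ(r − r̄)² / 7] = √[23.6950 / 7] = √3.3850 = 1.8398%
IR = r̄ / tracking error = 2.1750 / 1.8398 = 1.1822

1.18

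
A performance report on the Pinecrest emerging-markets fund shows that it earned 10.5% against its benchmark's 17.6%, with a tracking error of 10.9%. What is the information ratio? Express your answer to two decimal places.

IR = (Rp − Rb) / TE = (10.5% − 17.6%) / 10.9% = -7.10% / 10.9% = -0.6514

-0.65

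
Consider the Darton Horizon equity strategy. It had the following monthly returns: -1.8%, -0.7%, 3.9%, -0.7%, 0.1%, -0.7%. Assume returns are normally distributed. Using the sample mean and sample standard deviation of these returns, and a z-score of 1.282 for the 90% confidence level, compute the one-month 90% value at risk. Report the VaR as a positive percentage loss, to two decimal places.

2.54

Mean return μ = 0.10 / 6 = 0.0167%
Σ(r − μ)² = (-1.8 − 0.0167)² + (-0.7 − 0.0167)² + … = 19.9283
sample σ = √(19.9283 / 5) = √3.9857 = 1.9964%
VaR = −(μ − z·σ) = −(0.0167 − 1.282 × 1.9964) = −(-2.5427) = 2.5427%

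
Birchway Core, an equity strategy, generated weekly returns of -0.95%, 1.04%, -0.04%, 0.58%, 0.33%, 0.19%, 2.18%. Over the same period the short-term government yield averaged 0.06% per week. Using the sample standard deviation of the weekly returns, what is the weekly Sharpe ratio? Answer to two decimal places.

0.43

r̄ = (-0.95 + 1.04 − 0.04 + 0.58 + 0.33 + 0.19 + 2.18) / 7 = 3.330 / 7 = 0.4757%
Σ(r − r̄)² = 5.6354; sample σ = √(5.6354/6) = 0.9691%
Sharpe = (r̄ − rf) / σ = (0.4757 − 0.06) / 0.9691 = 0.4157 / 0.9691 = 0.4290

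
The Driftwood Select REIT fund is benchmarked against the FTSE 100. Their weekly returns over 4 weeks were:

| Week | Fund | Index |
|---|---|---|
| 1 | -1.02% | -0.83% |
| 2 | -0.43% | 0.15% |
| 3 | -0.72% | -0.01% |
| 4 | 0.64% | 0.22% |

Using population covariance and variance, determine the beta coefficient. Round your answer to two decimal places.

1.06

r̄p = -0.3825%,  r̄m = -0.1175%
Cov = Σ(rp − r̄p)(rm − r̄m) / 4 = 0.1876
Var(rm) = Σ(rm − r̄m)² / 4 = 0.1762
β = Cov / Var = 0.1876 / 0.1762 = 1.0647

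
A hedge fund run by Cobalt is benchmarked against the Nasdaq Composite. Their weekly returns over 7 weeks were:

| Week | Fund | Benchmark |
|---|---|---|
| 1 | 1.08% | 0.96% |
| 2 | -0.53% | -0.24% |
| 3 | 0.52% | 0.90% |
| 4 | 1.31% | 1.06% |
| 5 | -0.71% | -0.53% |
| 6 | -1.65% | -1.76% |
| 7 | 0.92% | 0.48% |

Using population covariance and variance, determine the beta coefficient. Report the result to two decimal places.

1.03

r̄p = 0.1343%,  r̄m = 0.1243%
Cov = Σ(rp − r̄p)(rm − r̄m) / 7 = 0.9465
Var(rm) = Σ(rm − r̄m)² / 7 = 0.9162
β = Cov / Var = 0.9465 / 0.9162 = 1.0331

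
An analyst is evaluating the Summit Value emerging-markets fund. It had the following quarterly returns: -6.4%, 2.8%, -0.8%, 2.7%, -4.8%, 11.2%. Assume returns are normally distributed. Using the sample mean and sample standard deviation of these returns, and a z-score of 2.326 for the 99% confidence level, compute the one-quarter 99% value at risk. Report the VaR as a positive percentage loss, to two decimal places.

13.98

r̄ = (-6.4 + 2.8 − 0.8 + 2.7 − 4.8 + 11.2) / 6 = 0.7833%
Σ(r − r̄)² = (-6.4 − 0.7833)² + (2.8 − 0.7833)² + (-0.8 − 0.7833)² + … = 201.5283
σ = √[201.5283 / 5] = 6.3487%
VaR = −(r̄ − z·σ) = −(0.7833 − 2.326 × 6.3487) = −(-13.9838) = 13.9838%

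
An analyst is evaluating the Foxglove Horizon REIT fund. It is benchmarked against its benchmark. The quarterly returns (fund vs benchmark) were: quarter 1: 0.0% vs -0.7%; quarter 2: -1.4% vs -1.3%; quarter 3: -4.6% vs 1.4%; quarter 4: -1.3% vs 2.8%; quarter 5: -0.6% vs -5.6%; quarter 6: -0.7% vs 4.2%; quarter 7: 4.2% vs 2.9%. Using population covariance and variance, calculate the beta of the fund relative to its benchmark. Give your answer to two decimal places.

r̄p = -0.6286%,  r̄m = 0.5286%
Cov = Σ(rp − r̄p)(rm − r̄m) / 7 = 0.9522
Var(rm) = Σ(rm − r̄m)² / 7 = 9.6335
β = Cov / Var = 0.9522 / 9.6335 = 0.0988

0.10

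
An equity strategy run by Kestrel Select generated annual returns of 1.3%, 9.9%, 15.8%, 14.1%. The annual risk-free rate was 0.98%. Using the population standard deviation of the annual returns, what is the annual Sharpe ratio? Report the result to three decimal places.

1.657

r̄ = (1.3 + 9.9 + 15.8 + 14.1) / 4 = 10.2750%
Σ(r − r̄)² = 125.8475; population σ = √(125.8475/4) = 5.6091%
Sharpe = (r̄ − rf) / σ = (10.2750 − 0.98) / 5.6091 = 9.2950 / 5.6091 = 1.6571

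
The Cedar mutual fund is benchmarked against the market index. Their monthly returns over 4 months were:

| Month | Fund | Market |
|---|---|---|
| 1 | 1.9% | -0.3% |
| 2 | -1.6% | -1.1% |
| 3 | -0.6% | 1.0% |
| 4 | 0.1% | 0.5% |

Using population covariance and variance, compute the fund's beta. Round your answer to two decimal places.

r̄p = -0.0500%,  r̄m = 0.0250%
Cov = Σ(rp − r̄p)(rm − r̄m) / 4 = 0.1613
Var(rm) = Σ(rm − r̄m)² / 4 = 0.6369
β = Cov / Var = 0.1613 / 0.6369 = 0.2533

0.25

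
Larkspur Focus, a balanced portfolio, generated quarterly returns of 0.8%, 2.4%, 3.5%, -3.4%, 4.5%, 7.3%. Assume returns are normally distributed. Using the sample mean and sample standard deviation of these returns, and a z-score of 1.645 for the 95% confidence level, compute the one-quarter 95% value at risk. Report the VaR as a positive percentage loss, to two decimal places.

r̄ = (0.8 + 2.4 + 3.5 − 3.4 + 4.5 + 7.3) / 6 = 2.5167%
Σ(r − r̄)² = (0.8 − 2.5167)² + (2.4 − 2.5167)² + (3.5 − 2.5167)² + … = 65.7483
σ = √[65.7483 / 5] = 3.6262%
VaR = −(r̄ − z·σ) = −(2.5167 − 1.645 × 3.6262) = −(-3.4484) = 3.4484%

3.45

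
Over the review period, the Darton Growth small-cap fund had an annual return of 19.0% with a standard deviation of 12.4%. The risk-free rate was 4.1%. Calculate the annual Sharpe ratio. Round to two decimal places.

Sharpe = (Rp − Rf) / σp = (19.0% − 4.1%) / 12.4% = 14.90% / 12.4% = 1.2016

1.20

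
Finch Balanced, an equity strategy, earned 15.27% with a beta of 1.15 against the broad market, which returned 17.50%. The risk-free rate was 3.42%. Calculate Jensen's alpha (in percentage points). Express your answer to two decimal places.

CAPM expected return = Rf + β(Rm − Rf) = 3.42% + 1.15 × (17.50% − 3.42%) = 3.42 + 1.15 × 14.08 = 19.6120%
Jensen's α = Rp − E[R] = 15.27% − 19.6120% = -4.3420

-4.34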